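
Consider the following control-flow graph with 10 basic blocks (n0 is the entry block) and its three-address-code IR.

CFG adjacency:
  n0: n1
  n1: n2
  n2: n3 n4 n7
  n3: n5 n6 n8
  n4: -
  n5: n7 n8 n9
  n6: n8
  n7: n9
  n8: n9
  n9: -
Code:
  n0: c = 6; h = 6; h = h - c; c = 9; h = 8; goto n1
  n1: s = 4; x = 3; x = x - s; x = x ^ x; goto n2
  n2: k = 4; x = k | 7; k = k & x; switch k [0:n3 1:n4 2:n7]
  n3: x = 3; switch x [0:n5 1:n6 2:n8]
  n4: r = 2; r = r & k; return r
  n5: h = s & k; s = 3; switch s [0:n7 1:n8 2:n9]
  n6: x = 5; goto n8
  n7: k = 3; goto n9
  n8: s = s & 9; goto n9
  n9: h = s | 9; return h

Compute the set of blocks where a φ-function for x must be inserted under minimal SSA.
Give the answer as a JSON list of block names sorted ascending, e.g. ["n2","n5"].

Answer: ["n7", "n8", "n9"]

Derivation:
idom tree: n1←n0 n2←n1 n3←n2 n4←n2 n5←n3 n6←n3 n7←n2 n8←n3 n9←n2
Dom∩ at merges:
  n7: preds {n2,n5}: {n0,n1,n2} ∩ {n0,n1,n2,n3,n5} = {n0,n1,n2}; idom=n2
  n8: preds {n3,n5,n6}: {n0,n1,n2,n3} ∩ {n0,n1,n2,n3,n5} ∩ {n0,n1,n2,n3,n6} = {n0,n1,n2,n3}; idom=n3
  n9: preds {n5,n7,n8}: {n0,n1,n2,n3,n5} ∩ {n0,n1,n2,n7} ∩ {n0,n1,n2,n3,n8} = {n0,n1,n2}; idom=n2

DF walk-up:
  join n7 pred n2: · stop@n2
  join n7 pred n5: n5→n3 stop@n2
  join n8 pred n3: · stop@n3
  join n8 pred n5: n5 stop@n3
  join n8 pred n6: n6 stop@n3
  join n9 pred n5: n5→n3 stop@n2
  join n9 pred n7: n7 stop@n2
  join n9 pred n8: n8→n3 stop@n2
  n0: DF=∅
  n1: DF=∅
  n2: DF=∅
  n3: DF={n7,n9}
  n4: DF=∅
  n5: DF={n7,n8,n9}
  n6: DF={n8}
  n7: DF={n9}
  n8: DF={n9}
  n9: DF=∅

φ for x: defs {n1,n2,n3,n6}
  DF⁺ = {n7,n8,n9}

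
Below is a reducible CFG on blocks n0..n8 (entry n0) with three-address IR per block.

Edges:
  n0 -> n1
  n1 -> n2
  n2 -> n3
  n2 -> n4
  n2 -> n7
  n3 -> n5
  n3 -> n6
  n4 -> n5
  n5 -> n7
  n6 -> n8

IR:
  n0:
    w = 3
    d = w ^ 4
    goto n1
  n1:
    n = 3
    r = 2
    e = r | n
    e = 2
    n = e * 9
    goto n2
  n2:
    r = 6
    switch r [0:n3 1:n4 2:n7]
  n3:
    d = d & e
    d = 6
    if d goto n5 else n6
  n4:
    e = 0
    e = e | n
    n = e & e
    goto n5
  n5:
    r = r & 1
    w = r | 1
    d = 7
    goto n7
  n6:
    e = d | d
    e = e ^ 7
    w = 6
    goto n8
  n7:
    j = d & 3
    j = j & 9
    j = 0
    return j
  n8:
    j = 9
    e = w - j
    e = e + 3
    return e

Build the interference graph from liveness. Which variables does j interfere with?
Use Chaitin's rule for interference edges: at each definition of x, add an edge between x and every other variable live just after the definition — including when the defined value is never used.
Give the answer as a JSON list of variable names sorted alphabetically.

Answer: ["w"]

Working:
Block summaries:
  n0: def={d,w} ue=∅
  n1: def={e,n,r} ue=∅
  n2: def={r} ue=∅
  n3: def={d} ue={d,e}
  n4: def={e,n} ue={n}
  n5: def={d,r,w} ue={r}
  n6: def={e,w} ue={d}
  n7: def={j} ue={d}
  n8: def={e,j} ue={w}

Backward fixpoint:
  n0: in=∅ out={d}
  n1: in={d} out={d,e,n}
  n2: in={d,e,n} out={d,e,n,r}
  n3: in={d,e,r} out={d,r}
  n4: in={n,r} out={r}
  n5: in={r} out={d}
  n6: in={d} out={w}
  n7: in={d} out=∅
  n8: in={w} out=∅

Interference:
  d — {e,n,r}
  e — {d,n,r}
  j — {w}
  n — {d,e,r}
  r — {d,e,n}
  w — {j}

N(j) = ["w"]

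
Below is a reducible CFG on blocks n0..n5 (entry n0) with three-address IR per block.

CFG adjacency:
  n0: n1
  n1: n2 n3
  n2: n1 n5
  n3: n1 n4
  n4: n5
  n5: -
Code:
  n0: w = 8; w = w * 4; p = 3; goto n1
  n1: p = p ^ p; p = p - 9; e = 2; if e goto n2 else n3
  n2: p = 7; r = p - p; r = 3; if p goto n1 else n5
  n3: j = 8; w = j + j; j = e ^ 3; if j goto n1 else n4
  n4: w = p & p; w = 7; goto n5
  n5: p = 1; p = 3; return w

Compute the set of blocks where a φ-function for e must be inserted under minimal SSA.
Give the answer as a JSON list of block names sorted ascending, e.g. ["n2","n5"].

idom tree: n1←n0 n2←n1 n3←n1 n4←n3 n5←n1
Join-block Dom:
  n1: preds {n0,n2,n3}: {n0} ∩ {n0,n1,n2} ∩ {n0,n1,n3} = {n0}; idom=n0
  n5: preds {n2,n4}: {n0,n1,n2} ∩ {n0,n1,n3,n4} = {n0,n1}; idom=n1

DF walk-up:
  join n1 pred n0: · stop@n0
  join n1 pred n2: n2→n1 stop@n0
  join n1 pred n3: n3→n1 stop@n0
  join n5 pred n2: n2 stop@n1
  join n5 pred n4: n4→n3 stop@n1
  DF(n0)=∅
  DF(n1)={n1}
  DF(n2)={n1,n5}
  DF(n3)={n1,n5}
  DF(n4)={n5}
  DF(n5)=∅

φ for e: defs {n1}
  DF⁺ = {n1}

Answer: ["n1"]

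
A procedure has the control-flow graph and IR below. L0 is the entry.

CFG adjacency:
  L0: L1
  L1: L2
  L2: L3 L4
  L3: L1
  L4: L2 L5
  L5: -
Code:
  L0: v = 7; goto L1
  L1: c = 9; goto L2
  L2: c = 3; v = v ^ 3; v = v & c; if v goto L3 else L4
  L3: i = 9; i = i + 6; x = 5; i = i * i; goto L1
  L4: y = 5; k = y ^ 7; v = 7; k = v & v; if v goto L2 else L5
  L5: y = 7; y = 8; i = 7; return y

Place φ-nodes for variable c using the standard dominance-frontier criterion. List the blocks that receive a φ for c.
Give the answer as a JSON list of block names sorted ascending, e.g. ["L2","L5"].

idom tree: L1←L0 L2←L1 L3←L2 L4←L2 L5←L4
Join-block Dom:
  L1: preds {L0,L3}: {L0} ∩ {L0,L1,L2,L3} = {L0}; idom=L0
  L2: preds {L1,L4}: {L0,L1} ∩ {L0,L1,L2,L4} = {L0,L1}; idom=L1

DF derivation:
  L1←L0: walk · to L0
  L1←L3: walk L3→L2→L1 to L0
  L2←L1: walk · to L1
  L2←L4: walk L4→L2 to L1
  L0: DF=∅
  L1: DF={L1}
  L2: DF={L1,L2}
  L3: DF={L1}
  L4: DF={L2}
  L5: DF=∅

φ for c: defs {L1,L2}
  DF⁺ = {L1,L2}

Answer: ["L1", "L2"]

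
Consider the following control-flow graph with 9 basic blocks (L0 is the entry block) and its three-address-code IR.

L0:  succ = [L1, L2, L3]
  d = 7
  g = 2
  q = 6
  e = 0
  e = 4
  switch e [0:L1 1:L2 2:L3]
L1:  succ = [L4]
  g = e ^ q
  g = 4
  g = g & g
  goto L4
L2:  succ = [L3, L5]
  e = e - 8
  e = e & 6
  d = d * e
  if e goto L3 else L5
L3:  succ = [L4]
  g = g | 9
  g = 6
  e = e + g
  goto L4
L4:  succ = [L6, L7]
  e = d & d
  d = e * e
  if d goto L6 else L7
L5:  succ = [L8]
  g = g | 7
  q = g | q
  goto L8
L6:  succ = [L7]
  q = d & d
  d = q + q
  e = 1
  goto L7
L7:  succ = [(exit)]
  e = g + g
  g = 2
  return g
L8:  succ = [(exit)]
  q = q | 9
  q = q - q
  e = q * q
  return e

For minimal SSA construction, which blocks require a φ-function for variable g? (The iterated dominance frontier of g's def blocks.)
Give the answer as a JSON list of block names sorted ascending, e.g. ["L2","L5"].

Answer: ["L4"]

Working:
idom tree: L1←L0 L2←L0 L3←L0 L4←L0 L5←L2 L6←L4 L7←L4 L8←L5
Join-block Dom:
  L3: preds {L0,L2}: {L0} ∩ {L0,L2} = {L0}; idom=L0
  L4: preds {L1,L3}: {L0,L1} ∩ {L0,L3} = {L0}; idom=L0
  L7: preds {L4,L6}: {L0,L4} ∩ {L0,L4,L6} = {L0,L4}; idom=L4

Frontier:
  L3←L0: walk · to L0
  L3←L2: walk L2 to L0
  L4←L1: walk L1 to L0
  L4←L3: walk L3 to L0
  L7←L4: walk · to L4
  L7←L6: walk L6 to L4
  L0 → ∅
  L1 → {L4}
  L2 → {L3}
  L3 → {L4}
  L4 → ∅
  L5 → ∅
  L6 → {L7}
  L7 → ∅
  L8 → ∅

φ for g: defs {L0,L1,L3,L5,L7}
  DF⁺ = {L4}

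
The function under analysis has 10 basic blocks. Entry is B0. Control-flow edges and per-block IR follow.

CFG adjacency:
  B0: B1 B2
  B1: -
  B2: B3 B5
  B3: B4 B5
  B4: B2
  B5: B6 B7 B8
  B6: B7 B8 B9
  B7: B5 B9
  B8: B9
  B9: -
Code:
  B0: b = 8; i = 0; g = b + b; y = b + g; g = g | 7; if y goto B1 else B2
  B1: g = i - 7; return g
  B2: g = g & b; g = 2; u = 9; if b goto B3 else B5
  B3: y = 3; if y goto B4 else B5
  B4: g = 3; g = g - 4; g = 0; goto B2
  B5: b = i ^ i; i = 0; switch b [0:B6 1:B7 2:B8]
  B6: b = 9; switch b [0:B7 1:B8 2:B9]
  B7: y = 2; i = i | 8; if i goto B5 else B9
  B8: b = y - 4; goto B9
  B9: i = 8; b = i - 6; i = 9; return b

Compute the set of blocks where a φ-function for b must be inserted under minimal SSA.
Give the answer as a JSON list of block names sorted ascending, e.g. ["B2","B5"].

idom tree: B1←B0 B2←B0 B3←B2 B4←B3 B5←B2 B6←B5 B7←B5 B8←B5 B9←B5
Dom at joins:
  B2: preds {B0,B4}: {B0} ∩ {B0,B2,B3,B4} = {B0}; idom=B0
  B5: preds {B2,B3,B7}: {B0,B2} ∩ {B0,B2,B3} ∩ {B0,B2,B5,B7} = {B0,B2}; idom=B2
  B7: preds {B5,B6}: {B0,B2,B5} ∩ {B0,B2,B5,B6} = {B0,B2,B5}; idom=B5
  B8: preds {B5,B6}: {B0,B2,B5} ∩ {B0,B2,B5,B6} = {B0,B2,B5}; idom=B5
  B9: preds {B6,B7,B8}: {B0,B2,B5,B6} ∩ {B0,B2,B5,B7} ∩ {B0,B2,B5,B8} = {B0,B2,B5}; idom=B5

Frontier:
  B2←B0: walk · to B0
  B2←B4: walk B4→B3→B2 to B0
  B5←B2: walk · to B2
  B5←B3: walk B3 to B2
  B5←B7: walk B7→B5 to B2
  B7←B5: walk · to B5
  B7←B6: walk B6 to B5
  B8←B5: walk · to B5
  B8←B6: walk B6 to B5
  B9←B6: walk B6 to B5
  B9←B7: walk B7 to B5
  B9←B8: walk B8 to B5
  DF(B0)=∅
  DF(B1)=∅
  DF(B2)={B2}
  DF(B3)={B2,B5}
  DF(B4)={B2}
  DF(B5)={B5}
  DF(B6)={B7,B8,B9}
  DF(B7)={B5,B9}
  DF(B8)={B9}
  DF(B9)=∅

φ for b: defs {B0,B5,B6,B8,B9}
  DF⁺ = {B5,B7,B8,B9}

Answer: ["B5", "B7", "B8", "B9"]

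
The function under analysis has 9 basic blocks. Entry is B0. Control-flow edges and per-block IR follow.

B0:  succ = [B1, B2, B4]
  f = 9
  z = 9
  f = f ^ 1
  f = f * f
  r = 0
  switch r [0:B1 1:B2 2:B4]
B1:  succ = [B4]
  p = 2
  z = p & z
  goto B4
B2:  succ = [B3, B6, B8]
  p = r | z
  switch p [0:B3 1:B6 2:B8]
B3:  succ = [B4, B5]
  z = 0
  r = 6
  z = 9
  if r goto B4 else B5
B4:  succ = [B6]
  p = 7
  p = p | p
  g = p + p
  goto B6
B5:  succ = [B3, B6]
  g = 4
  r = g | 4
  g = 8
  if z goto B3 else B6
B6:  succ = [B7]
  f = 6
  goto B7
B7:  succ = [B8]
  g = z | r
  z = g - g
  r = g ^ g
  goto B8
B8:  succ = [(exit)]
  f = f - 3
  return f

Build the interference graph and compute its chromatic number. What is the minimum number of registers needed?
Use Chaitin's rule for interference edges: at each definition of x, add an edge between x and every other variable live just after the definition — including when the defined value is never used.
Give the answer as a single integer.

Answer: 4

Analysis:
Block summaries:
  B0 def {f,r,z} use ∅
  B1 def {p,z} use {z}
  B2 def {p} use {r,z}
  B3 def {r,z} use ∅
  B4 def {g,p} use ∅
  B5 def {g,r} use {z}
  B6 def {f} use ∅
  B7 def {g,r,z} use {r,z}
  B8 def {f} use {f}

Backward fixpoint:
  B0: in=∅ out={f,r,z}
  B1: in={r,z} out={r,z}
  B2: in={f,r,z} out={f,r,z}
  B3: in=∅ out={r,z}
  B4: in={r,z} out={r,z}
  B5: in={z} out={r,z}
  B6: in={r,z} out={f,r,z}
  B7: in={f,r,z} out={f}
  B8: in={f} out=∅

Interfere edges:
  f: {g,p,r,z}
  g: {f,r,z}
  p: {f,r,z}
  r: {f,g,p,z}
  z: {f,g,p,r}

Colouring:
  clique {f,g,r,z} ⇒ need ≥ 4
  assign f→R0 g→R3 p→R3 r→R1 z→R2 — no edge inside a register ⇒ χ ≤ 4
  χ = 4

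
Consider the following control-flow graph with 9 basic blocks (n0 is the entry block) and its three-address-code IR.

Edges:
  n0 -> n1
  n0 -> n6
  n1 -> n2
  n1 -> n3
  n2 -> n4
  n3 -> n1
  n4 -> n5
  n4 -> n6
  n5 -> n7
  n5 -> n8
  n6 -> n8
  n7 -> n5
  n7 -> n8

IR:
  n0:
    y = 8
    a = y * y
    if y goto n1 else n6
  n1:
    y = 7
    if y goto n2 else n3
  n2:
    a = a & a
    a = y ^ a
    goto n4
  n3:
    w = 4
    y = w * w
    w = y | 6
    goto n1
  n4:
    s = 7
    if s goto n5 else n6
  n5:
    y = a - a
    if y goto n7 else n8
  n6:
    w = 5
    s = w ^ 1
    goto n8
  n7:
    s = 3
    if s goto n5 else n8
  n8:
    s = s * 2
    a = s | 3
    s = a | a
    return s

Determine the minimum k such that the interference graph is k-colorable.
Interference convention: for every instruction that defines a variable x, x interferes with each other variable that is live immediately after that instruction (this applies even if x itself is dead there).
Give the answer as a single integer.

def/use:
  n0: def={a,y} ue=∅
  n1: def={y} ue=∅
  n2: def={a} ue={a,y}
  n3: def={w,y} ue=∅
  n4: def={s} ue=∅
  n5: def={y} ue={a}
  n6: def={s,w} ue=∅
  n7: def={s} ue=∅
  n8: def={a,s} ue={s}

Backward fixpoint:
  n0: in=∅ out={a}
  n1: in={a} out={a,y}
  n2: in={a,y} out={a}
  n3: in={a} out={a}
  n4: in={a} out={a,s}
  n5: in={a,s} out={a,s}
  n6: in=∅ out={s}
  n7: in={a} out={a,s}
  n8: in={s} out=∅

Conflict graph:
  a: {s,w,y}
  s: {a,y}
  w: {a}
  y: {a,s}

Registers:
  clique {a,s,y} ⇒ need ≥ 3
  3-colouring: r0={a}  r1={s,w}  r2={y}
  χ = 3

Answer: 3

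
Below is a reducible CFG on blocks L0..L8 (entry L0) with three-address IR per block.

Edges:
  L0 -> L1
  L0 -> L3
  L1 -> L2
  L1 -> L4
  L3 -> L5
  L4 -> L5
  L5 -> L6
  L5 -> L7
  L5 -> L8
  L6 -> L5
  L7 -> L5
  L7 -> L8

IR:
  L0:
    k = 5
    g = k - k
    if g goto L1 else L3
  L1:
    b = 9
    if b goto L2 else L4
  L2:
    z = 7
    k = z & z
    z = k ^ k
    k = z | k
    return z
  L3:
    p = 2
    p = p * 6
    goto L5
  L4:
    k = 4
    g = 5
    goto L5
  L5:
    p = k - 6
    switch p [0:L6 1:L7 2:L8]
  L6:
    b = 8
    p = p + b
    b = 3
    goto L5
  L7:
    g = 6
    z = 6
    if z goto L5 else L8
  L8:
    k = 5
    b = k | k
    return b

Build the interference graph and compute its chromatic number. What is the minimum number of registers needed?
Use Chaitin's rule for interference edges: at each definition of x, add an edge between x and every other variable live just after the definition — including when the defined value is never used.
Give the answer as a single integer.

Per-block:
  L0: def={g,k} ue=∅
  L1: def={b} ue=∅
  L2: def={k,z} ue=∅
  L3: def={p} ue=∅
  L4: def={g,k} ue=∅
  L5: def={p} ue={k}
  L6: def={b,p} ue={p}
  L7: def={g,z} ue=∅
  L8: def={b,k} ue=∅

Live sets:
  live L0: ∅→{k}
  live L1: ∅→∅
  live L2: ∅→∅
  live L3: {k}→{k}
  live L4: ∅→{k}
  live L5: {k}→{k,p}
  live L6: {k,p}→{k}
  live L7: {k}→{k}
  live L8: ∅→∅

Conflict graph:
  b — {k,p}
  g — {k}
  k — {b,g,p,z}
  p — {b,k}
  z — {k}

Registers:
  clique {b,k,p} ⇒ need ≥ 3
  assign b→R1 g→R1 k→R0 p→R2 z→R1 — no edge inside a register ⇒ χ ≤ 3
  χ = 3

Answer: 3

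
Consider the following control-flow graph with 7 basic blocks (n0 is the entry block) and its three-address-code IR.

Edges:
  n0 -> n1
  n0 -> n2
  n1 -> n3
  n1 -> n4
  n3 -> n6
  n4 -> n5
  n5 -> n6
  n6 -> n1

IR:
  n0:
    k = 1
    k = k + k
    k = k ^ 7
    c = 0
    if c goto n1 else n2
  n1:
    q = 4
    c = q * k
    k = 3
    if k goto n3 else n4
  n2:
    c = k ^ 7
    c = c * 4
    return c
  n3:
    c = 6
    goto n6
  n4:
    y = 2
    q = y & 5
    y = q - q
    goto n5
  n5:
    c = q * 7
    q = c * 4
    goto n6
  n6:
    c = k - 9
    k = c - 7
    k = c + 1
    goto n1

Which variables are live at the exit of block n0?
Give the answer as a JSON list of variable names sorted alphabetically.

Answer: ["k"]

Analysis:
def/use:
  n0: {c,k} / ∅
  n1: {c,k,q} / {k}
  n2: {c} / {k}
  n3: {c} / ∅
  n4: {q,y} / ∅
  n5: {c,q} / {q}
  n6: {c,k} / {k}

Live sets:
  n0: in=∅ out={k}
  n1: in={k} out={k}
  n2: in={k} out=∅
  n3: in={k} out={k}
  n4: in={k} out={k,q}
  n5: in={k,q} out={k}
  n6: in={k} out={k}

live-out(n0) = ["k"]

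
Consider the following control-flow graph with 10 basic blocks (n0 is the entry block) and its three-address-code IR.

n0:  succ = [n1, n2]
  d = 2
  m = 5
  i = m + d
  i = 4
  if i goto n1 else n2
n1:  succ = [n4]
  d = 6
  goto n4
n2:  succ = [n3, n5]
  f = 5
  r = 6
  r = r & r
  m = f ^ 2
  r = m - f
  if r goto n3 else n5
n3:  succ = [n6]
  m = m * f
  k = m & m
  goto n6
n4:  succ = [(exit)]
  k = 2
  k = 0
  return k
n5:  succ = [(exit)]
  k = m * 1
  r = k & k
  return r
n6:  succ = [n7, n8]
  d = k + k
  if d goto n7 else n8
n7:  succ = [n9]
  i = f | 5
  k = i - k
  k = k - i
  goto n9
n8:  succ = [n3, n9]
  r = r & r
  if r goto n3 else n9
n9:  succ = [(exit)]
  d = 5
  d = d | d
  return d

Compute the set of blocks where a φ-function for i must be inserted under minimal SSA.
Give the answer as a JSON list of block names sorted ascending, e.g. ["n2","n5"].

Answer: ["n9"]

Analysis:
idom tree: n1←n0 n2←n0 n3←n2 n4←n1 n5←n2 n6←n3 n7←n6 n8←n6 n9←n6
Dom∩ at merges:
  n3: preds {n2,n8}: {n0,n2} ∩ {n0,n2,n3,n6,n8} = {n0,n2}; idom=n2
  n9: preds {n7,n8}: {n0,n2,n3,n6,n7} ∩ {n0,n2,n3,n6,n8} = {n0,n2,n3,n6}; idom=n6

DF derivation:
  join n3 pred n2: · stop@n2
  join n3 pred n8: n8→n6→n3 stop@n2
  join n9 pred n7: n7 stop@n6
  join n9 pred n8: n8 stop@n6
  n0: DF=∅
  n1: DF=∅
  n2: DF=∅
  n3: DF={n3}
  n4: DF=∅
  n5: DF=∅
  n6: DF={n3}
  n7: DF={n9}
  n8: DF={n3,n9}
  n9: DF=∅

φ for i: defs {n0,n7}
  DF⁺ = {n9}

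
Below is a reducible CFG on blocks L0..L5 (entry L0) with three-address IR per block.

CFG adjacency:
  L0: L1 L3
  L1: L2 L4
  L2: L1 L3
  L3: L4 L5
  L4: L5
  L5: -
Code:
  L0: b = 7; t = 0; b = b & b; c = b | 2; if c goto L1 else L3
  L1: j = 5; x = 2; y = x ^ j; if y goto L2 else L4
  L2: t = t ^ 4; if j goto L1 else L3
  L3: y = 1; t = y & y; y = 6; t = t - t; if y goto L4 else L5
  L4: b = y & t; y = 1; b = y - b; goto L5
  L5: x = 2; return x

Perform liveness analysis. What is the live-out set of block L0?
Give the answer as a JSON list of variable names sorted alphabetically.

Block summaries:
  L0: {b,c,t} / ∅
  L1: {j,x,y} / ∅
  L2: {t} / {j,t}
  L3: {t,y} / ∅
  L4: {b,y} / {t,y}
  L5: {x} / ∅

Liveness:
  L0: in=∅ out={t}
  L1: in={t} out={j,t,y}
  L2: in={j,t} out={t}
  L3: in=∅ out={t,y}
  L4: in={t,y} out=∅
  L5: in=∅ out=∅

live-out(L0) = ["t"]

Answer: ["t"]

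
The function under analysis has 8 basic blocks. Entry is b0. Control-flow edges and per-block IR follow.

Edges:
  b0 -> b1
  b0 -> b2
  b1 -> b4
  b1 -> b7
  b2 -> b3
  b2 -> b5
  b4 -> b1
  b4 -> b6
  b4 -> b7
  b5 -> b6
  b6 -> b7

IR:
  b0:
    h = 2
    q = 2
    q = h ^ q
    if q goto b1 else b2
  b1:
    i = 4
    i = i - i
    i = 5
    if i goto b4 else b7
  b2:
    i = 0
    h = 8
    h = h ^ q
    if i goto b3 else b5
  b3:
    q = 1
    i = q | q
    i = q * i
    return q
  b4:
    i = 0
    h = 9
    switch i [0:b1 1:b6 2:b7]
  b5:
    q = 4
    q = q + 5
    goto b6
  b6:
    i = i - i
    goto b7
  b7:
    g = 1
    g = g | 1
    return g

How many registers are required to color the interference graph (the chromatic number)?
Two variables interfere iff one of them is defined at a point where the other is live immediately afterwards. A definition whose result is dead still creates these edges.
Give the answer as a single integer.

Answer: 3

Working:
def/use:
  b0: def={h,q} ue=∅
  b1: def={i} ue=∅
  b2: def={h,i} ue={q}
  b3: def={i,q} ue=∅
  b4: def={h,i} ue=∅
  b5: def={q} ue=∅
  b6: def={i} ue={i}
  b7: def={g} ue=∅

Live sets:
  live b0: ∅→{q}
  live b1: ∅→∅
  live b2: {q}→{i}
  live b3: ∅→∅
  live b4: ∅→{i}
  live b5: {i}→{i}
  live b6: {i}→∅
  live b7: ∅→∅

Interference:
  g — ∅
  h — {i,q}
  i — {h,q}
  q — {h,i}

Colouring:
  lower bound: {h,i,q} mutually conflict ⇒ χ ≥ 3
  3-colouring: r0={g,h}  r1={i}  r2={q}
  χ = 3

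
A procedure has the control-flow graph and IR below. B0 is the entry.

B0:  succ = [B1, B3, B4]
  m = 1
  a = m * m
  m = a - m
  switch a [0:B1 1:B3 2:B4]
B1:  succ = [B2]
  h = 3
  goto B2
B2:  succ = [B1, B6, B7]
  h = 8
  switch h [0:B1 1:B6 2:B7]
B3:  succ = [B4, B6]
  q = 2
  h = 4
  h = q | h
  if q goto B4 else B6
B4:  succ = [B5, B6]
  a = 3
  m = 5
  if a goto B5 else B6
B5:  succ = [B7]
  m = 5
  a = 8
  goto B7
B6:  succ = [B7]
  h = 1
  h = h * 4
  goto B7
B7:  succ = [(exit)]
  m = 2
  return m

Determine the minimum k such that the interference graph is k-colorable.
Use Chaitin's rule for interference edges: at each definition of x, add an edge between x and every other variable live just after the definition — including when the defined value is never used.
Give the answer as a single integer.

Per-block:
  B0 def {a,m} use ∅
  B1 def {h} use ∅
  B2 def {h} use ∅
  B3 def {h,q} use ∅
  B4 def {a,m} use ∅
  B5 def {a,m} use ∅
  B6 def {h} use ∅
  B7 def {m} use ∅

Backward fixpoint:
  live B0: ∅→∅
  live B1: ∅→∅
  live B2: ∅→∅
  live B3: ∅→∅
  live B4: ∅→∅
  live B5: ∅→∅
  live B6: ∅→∅
  live B7: ∅→∅

Interfere edges:
  a↔{m}
  h↔{q}
  m↔{a}
  q↔{h}

Colouring:
  clique {a,m} ⇒ need ≥ 2
  assign a→c0 h→c0 m→c1 q→c1 — no edge inside a register ⇒ χ ≤ 2
  χ = 2

Answer: 2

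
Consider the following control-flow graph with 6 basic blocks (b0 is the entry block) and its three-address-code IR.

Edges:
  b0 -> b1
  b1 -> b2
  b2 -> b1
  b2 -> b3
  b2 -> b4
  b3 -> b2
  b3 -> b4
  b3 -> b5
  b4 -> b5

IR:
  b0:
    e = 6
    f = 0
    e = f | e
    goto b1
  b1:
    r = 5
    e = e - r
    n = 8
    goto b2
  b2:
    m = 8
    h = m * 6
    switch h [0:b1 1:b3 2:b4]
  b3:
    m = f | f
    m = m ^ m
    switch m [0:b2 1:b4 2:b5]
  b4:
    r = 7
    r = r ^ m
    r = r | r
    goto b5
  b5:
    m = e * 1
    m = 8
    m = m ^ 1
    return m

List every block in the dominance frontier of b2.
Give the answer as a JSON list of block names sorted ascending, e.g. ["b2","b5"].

Answer: ["b1", "b2"]

Derivation:
idom tree: b1←b0 b2←b1 b3←b2 b4←b2 b5←b2
Dom∩ at merges:
  b1: preds {b0,b2}: {b0} ∩ {b0,b1,b2} = {b0}; idom=b0
  b2: preds {b1,b3}: {b0,b1} ∩ {b0,b1,b2,b3} = {b0,b1}; idom=b1
  b4: preds {b2,b3}: {b0,b1,b2} ∩ {b0,b1,b2,b3} = {b0,b1,b2}; idom=b2
  b5: preds {b3,b4}: {b0,b1,b2,b3} ∩ {b0,b1,b2,b4} = {b0,b1,b2}; idom=b2

DF walk-up:
  b1←b0: walk · to b0
  b1←b2: walk b2→b1 to b0
  b2←b1: walk · to b1
  b2←b3: walk b3→b2 to b1
  b4←b2: walk · to b2
  b4←b3: walk b3 to b2
  b5←b3: walk b3 to b2
  b5←b4: walk b4 to b2
  DF(b0)=∅
  DF(b1)={b1}
  DF(b2)={b1,b2}
  DF(b3)={b2,b4,b5}
  DF(b4)={b5}
  DF(b5)=∅

DF(b2) = ["b1", "b2"]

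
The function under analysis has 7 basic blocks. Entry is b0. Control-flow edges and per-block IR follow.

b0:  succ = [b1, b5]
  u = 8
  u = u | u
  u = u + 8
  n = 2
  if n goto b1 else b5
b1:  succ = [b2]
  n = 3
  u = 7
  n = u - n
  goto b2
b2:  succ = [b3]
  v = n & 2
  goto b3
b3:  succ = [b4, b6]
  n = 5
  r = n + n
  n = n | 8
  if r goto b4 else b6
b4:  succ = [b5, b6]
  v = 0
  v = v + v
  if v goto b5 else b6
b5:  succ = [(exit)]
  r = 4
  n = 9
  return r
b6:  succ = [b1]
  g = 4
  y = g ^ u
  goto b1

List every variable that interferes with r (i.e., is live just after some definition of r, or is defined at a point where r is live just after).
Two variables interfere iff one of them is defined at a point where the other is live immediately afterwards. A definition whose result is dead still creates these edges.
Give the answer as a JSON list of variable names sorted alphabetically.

Answer: ["n", "u"]

Derivation:
Per-block:
  b0: {n,u} / ∅
  b1: {n,u} / ∅
  b2: {v} / {n}
  b3: {n,r} / ∅
  b4: {v} / ∅
  b5: {n,r} / ∅
  b6: {g,y} / {u}

Live sets:
  b0: in=∅ out=∅
  b1: in=∅ out={n,u}
  b2: in={n,u} out={u}
  b3: in={u} out={u}
  b4: in={u} out={u}
  b5: in=∅ out=∅
  b6: in={u} out=∅

Conflict graph:
  g — {u}
  n — {r,u}
  r — {n,u}
  u — {g,n,r,v}
  v — {u}
  y — ∅

N(r) = ["n", "u"]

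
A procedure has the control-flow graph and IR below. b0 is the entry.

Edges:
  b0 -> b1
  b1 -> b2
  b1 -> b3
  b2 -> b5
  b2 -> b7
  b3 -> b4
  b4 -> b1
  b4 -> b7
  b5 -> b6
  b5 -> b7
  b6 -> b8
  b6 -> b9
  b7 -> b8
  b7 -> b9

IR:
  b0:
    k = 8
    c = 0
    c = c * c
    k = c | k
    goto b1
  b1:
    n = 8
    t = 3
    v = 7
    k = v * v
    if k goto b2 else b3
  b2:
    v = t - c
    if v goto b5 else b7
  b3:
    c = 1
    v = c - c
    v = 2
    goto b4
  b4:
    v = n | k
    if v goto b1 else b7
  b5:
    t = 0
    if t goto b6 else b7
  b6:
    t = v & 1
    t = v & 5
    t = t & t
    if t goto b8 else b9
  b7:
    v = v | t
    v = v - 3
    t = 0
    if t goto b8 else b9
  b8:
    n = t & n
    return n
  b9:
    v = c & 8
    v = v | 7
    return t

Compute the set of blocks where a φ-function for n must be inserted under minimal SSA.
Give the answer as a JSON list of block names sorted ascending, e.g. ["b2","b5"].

Answer: ["b1"]

Analysis:
idom tree: b1←b0 b2←b1 b3←b1 b4←b3 b5←b2 b6←b5 b7←b1 b8←b1 b9←b1
Dom∩ at merges:
  b1: preds {b0,b4}: {b0} ∩ {b0,b1,b3,b4} = {b0}; idom=b0
  b7: preds {b2,b4,b5}: {b0,b1,b2} ∩ {b0,b1,b3,b4} ∩ {b0,b1,b2,b5} = {b0,b1}; idom=b1
  b8: preds {b6,b7}: {b0,b1,b2,b5,b6} ∩ {b0,b1,b7} = {b0,b1}; idom=b1
  b9: preds {b6,b7}: {b0,b1,b2,b5,b6} ∩ {b0,b1,b7} = {b0,b1}; idom=b1

DF walk-up:
  b1←b0: walk · to b0
  b1←b4: walk b4→b3→b1 to b0
  b7←b2: walk b2 to b1
  b7←b4: walk b4→b3 to b1
  b7←b5: walk b5→b2 to b1
  b8←b6: walk b6→b5→b2 to b1
  b8←b7: walk b7 to b1
  b9←b6: walk b6→b5→b2 to b1
  b9←b7: walk b7 to b1
  DF(b0)=∅
  DF(b1)={b1}
  DF(b2)={b7,b8,b9}
  DF(b3)={b1,b7}
  DF(b4)={b1,b7}
  DF(b5)={b7,b8,b9}
  DF(b6)={b8,b9}
  DF(b7)={b8,b9}
  DF(b8)=∅
  DF(b9)=∅

φ for n: defs {b1,b8}
  DF⁺ = {b1}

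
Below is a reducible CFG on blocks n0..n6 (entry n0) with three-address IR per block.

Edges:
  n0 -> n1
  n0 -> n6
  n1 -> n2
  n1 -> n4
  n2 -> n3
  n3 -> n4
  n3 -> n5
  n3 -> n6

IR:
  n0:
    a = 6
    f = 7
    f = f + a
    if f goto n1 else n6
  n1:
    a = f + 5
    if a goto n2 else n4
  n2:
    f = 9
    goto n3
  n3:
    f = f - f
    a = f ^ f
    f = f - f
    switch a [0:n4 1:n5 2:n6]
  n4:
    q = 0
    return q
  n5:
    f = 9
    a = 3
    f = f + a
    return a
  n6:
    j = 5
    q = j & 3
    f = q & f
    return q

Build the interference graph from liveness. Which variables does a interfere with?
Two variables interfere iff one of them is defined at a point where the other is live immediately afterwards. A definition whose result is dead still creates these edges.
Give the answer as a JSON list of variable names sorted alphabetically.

Per-block:
  n0: def={a,f} ue=∅
  n1: def={a} ue={f}
  n2: def={f} ue=∅
  n3: def={a,f} ue={f}
  n4: def={q} ue=∅
  n5: def={a,f} ue=∅
  n6: def={f,j,q} ue={f}

Live sets:
  n0: in=∅ out={f}
  n1: in={f} out=∅
  n2: in=∅ out={f}
  n3: in={f} out={f}
  n4: in=∅ out=∅
  n5: in=∅ out=∅
  n6: in={f} out=∅

Interference:
  a — {f}
  f — {a,j,q}
  j — {f}
  q — {f}

N(a) = ["f"]

Answer: ["f"]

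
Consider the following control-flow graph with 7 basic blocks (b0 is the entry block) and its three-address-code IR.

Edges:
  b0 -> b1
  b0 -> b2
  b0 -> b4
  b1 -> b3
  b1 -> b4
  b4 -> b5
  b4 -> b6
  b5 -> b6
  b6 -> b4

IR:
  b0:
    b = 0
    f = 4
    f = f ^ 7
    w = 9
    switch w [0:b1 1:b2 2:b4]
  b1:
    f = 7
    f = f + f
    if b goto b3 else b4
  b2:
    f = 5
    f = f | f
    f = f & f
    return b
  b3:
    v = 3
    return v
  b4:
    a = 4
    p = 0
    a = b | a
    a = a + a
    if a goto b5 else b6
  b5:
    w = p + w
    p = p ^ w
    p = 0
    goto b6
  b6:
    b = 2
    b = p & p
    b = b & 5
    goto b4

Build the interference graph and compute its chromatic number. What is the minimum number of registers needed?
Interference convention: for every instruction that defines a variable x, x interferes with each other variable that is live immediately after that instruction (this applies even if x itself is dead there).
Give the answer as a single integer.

Per-block:
  b0: def={b,f,w} ue=∅
  b1: def={f} ue={b}
  b2: def={f} ue={b}
  b3: def={v} ue=∅
  b4: def={a,p} ue={b}
  b5: def={p,w} ue={p,w}
  b6: def={b} ue={p}

Liveness:
  b0 li=∅ lo={b,w}
  b1 li={b,w} lo={b,w}
  b2 li={b} lo=∅
  b3 li=∅ lo=∅
  b4 li={b,w} lo={p,w}
  b5 li={p,w} lo={p,w}
  b6 li={p,w} lo={b,w}

Interference:
  a↔{b,p,w}
  b↔{a,f,p,w}
  f↔{b,w}
  p↔{a,b,w}
  v↔∅
  w↔{a,b,f,p}

Colouring:
  clique {a,b,p,w} ⇒ need ≥ 4
  4-colouring: R0={b,v}  R1={w}  R2={a,f}  R3={p}
  χ = 4

Answer: 4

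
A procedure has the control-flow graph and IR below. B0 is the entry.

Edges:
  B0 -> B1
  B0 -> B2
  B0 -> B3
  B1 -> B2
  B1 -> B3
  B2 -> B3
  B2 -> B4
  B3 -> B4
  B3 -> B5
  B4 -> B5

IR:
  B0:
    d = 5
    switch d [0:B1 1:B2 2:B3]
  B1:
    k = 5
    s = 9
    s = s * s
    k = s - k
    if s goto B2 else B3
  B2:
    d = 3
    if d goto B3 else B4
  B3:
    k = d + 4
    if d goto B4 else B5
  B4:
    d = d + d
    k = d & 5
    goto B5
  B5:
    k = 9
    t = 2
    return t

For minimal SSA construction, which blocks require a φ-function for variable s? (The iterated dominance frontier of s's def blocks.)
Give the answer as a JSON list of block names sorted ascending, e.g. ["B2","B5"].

idom tree: B1←B0 B2←B0 B3←B0 B4←B0 B5←B0
Join-block Dom:
  B2: preds {B0,B1}: {B0} ∩ {B0,B1} = {B0}; idom=B0
  B3: preds {B0,B1,B2}: {B0} ∩ {B0,B1} ∩ {B0,B2} = {B0}; idom=B0
  B4: preds {B2,B3}: {B0,B2} ∩ {B0,B3} = {B0}; idom=B0
  B5: preds {B3,B4}: {B0,B3} ∩ {B0,B4} = {B0}; idom=B0

Frontier:
  join B2 pred B0: · stop@B0
  join B2 pred B1: B1 stop@B0
  join B3 pred B0: · stop@B0
  join B3 pred B1: B1 stop@B0
  join B3 pred B2: B2 stop@B0
  join B4 pred B2: B2 stop@B0
  join B4 pred B3: B3 stop@B0
  join B5 pred B3: B3 stop@B0
  join B5 pred B4: B4 stop@B0
  DF(B0)=∅
  DF(B1)={B2,B3}
  DF(B2)={B3,B4}
  DF(B3)={B4,B5}
  DF(B4)={B5}
  DF(B5)=∅

φ for s: defs {B1}
  DF⁺ = {B2,B3,B4,B5}

Answer: ["B2", "B3", "B4", "B5"]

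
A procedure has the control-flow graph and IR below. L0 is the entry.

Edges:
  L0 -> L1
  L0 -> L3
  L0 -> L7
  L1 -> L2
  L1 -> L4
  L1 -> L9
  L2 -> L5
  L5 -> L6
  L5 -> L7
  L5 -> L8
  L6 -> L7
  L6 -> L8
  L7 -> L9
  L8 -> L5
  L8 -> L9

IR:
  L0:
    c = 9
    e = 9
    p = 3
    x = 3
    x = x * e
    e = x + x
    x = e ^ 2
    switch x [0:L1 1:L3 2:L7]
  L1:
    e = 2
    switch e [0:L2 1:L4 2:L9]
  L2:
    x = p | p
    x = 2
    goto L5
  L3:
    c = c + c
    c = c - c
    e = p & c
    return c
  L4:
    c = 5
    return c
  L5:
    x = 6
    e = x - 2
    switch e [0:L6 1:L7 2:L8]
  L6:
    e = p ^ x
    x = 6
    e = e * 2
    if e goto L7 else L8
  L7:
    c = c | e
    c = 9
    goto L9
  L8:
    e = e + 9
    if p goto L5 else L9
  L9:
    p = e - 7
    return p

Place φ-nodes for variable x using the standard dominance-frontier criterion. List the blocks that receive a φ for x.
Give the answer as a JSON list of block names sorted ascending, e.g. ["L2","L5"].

Answer: ["L5", "L7", "L8", "L9"]

Derivation:
idom tree: L1←L0 L2←L1 L3←L0 L4←L1 L5←L2 L6←L5 L7←L0 L8←L5 L9←L0
Dom at joins:
  L5: preds {L2,L8}: {L0,L1,L2} ∩ {L0,L1,L2,L5,L8} = {L0,L1,L2}; idom=L2
  L7: preds {L0,L5,L6}: {L0} ∩ {L0,L1,L2,L5} ∩ {L0,L1,L2,L5,L6} = {L0}; idom=L0
  L8: preds {L5,L6}: {L0,L1,L2,L5} ∩ {L0,L1,L2,L5,L6} = {L0,L1,L2,L5}; idom=L5
  L9: preds {L1,L7,L8}: {L0,L1} ∩ {L0,L7} ∩ {L0,L1,L2,L5,L8} = {L0}; idom=L0

DF walk-up:
  L5←L2: walk · to L2
  L5←L8: walk L8→L5 to L2
  L7←L0: walk · to L0
  L7←L5: walk L5→L2→L1 to L0
  L7←L6: walk L6→L5→L2→L1 to L0
  L8←L5: walk · to L5
  L8←L6: walk L6 to L5
  L9←L1: walk L1 to L0
  L9←L7: walk L7 to L0
  L9←L8: walk L8→L5→L2→L1 to L0
  L0: DF=∅
  L1: DF={L7,L9}
  L2: DF={L7,L9}
  L3: DF=∅
  L4: DF=∅
  L5: DF={L5,L7,L9}
  L6: DF={L7,L8}
  L7: DF={L9}
  L8: DF={L5,L9}
  L9: DF=∅

φ for x: defs {L0,L2,L5,L6}
  DF⁺ = {L5,L7,L8,L9}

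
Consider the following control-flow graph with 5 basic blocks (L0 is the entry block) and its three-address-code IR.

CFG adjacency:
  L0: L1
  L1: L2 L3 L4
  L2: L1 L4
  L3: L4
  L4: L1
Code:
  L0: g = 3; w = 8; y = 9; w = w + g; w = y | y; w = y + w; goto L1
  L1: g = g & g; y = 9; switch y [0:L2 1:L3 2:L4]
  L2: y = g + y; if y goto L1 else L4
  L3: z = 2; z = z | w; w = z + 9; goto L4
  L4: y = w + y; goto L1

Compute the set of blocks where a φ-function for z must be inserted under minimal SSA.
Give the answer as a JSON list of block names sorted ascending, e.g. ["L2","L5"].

Answer: ["L1", "L4"]

Analysis:
idom tree: L1←L0 L2←L1 L3←L1 L4←L1
Join-block Dom:
  L1: preds {L0,L2,L4}: {L0} ∩ {L0,L1,L2} ∩ {L0,L1,L4} = {L0}; idom=L0
  L4: preds {L1,L2,L3}: {L0,L1} ∩ {L0,L1,L2} ∩ {L0,L1,L3} = {L0,L1}; idom=L1

DF derivation:
  join L1 pred L0: · stop@L0
  join L1 pred L2: L2→L1 stop@L0
  join L1 pred L4: L4→L1 stop@L0
  join L4 pred L1: · stop@L1
  join L4 pred L2: L2 stop@L1
  join L4 pred L3: L3 stop@L1
  L0: DF=∅
  L1: DF={L1}
  L2: DF={L1,L4}
  L3: DF={L4}
  L4: DF={L1}

φ for z: defs {L3}
  DF⁺ = {L1,L4}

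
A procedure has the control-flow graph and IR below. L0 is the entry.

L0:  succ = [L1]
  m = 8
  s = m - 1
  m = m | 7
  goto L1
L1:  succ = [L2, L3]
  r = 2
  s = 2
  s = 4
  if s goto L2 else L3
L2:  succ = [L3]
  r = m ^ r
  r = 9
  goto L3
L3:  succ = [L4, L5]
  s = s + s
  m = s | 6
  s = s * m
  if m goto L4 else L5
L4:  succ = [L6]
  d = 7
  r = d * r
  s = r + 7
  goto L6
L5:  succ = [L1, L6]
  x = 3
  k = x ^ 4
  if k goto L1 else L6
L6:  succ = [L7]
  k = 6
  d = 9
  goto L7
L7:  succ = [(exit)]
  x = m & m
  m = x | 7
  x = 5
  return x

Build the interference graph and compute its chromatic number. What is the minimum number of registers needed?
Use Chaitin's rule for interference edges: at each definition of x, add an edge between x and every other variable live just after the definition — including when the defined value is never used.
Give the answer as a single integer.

def/use:
  L0 def {m,s} use ∅
  L1 def {r,s} use ∅
  L2 def {r} use {m,r}
  L3 def {m,s} use {s}
  L4 def {d,r,s} use {r}
  L5 def {k,x} use ∅
  L6 def {d,k} use ∅
  L7 def {m,x} use {m}

Live sets:
  L0: in=∅ out={m}
  L1: in={m} out={m,r,s}
  L2: in={m,r,s} out={r,s}
  L3: in={r,s} out={m,r}
  L4: in={m,r} out={m}
  L5: in={m} out={m}
  L6: in={m} out={m}
  L7: in={m} out=∅

Interfere edges:
  d: {m,r}
  k: {m}
  m: {d,k,r,s,x}
  r: {d,m,s}
  s: {m,r}
  x: {m}

Registers:
  {d,m,r} pairwise interfere (3-clique) ⇒ χ ≥ 3
  assign d→r2 k→r1 m→r0 r→r1 s→r2 x→r1 — no edge inside a register ⇒ χ ≤ 3
  χ = 3

Answer: 3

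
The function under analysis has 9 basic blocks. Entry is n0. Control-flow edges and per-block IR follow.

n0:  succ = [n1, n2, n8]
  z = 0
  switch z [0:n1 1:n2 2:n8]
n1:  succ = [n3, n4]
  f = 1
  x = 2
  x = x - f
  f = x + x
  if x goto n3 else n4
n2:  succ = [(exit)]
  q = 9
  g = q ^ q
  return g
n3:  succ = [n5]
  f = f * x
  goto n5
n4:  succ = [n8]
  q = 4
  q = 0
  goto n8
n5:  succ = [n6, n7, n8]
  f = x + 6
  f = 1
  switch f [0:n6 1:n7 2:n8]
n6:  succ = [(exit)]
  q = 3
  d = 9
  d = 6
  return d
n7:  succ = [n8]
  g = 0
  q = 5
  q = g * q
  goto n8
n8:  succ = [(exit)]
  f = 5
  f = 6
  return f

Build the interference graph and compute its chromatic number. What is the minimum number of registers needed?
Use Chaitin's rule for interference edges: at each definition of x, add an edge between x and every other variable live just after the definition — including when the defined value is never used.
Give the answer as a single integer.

Answer: 2

Derivation:
Block summaries:
  n0 def {z} use ∅
  n1 def {f,x} use ∅
  n2 def {g,q} use ∅
  n3 def {f} use {f,x}
  n4 def {q} use ∅
  n5 def {f} use {x}
  n6 def {d,q} use ∅
  n7 def {g,q} use ∅
  n8 def {f} use ∅

Backward fixpoint:
  live n0: ∅→∅
  live n1: ∅→{f,x}
  live n2: ∅→∅
  live n3: {f,x}→{x}
  live n4: ∅→∅
  live n5: {x}→∅
  live n6: ∅→∅
  live n7: ∅→∅
  live n8: ∅→∅

Interfere edges:
  d: ∅
  f: {x}
  g: {q}
  q: {g}
  x: {f}
  z: ∅

Registers:
  clique {f,x} ⇒ need ≥ 2
  assign d→R0 f→R0 g→R0 q→R1 x→R1 z→R0 — no edge inside a register ⇒ χ ≤ 2
  χ = 2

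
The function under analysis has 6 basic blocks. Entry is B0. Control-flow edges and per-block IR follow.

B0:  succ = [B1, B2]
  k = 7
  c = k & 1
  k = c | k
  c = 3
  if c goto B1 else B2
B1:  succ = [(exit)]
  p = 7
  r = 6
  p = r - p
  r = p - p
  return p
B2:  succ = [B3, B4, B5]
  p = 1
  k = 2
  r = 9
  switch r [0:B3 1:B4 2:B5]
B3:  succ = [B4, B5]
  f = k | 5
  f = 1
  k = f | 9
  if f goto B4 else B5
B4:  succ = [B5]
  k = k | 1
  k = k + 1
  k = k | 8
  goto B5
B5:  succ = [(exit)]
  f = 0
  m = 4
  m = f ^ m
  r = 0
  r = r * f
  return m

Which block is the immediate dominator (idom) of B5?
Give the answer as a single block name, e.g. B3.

idom tree: B1←B0 B2←B0 B3←B2 B4←B2 B5←B2
Join-block Dom:
  B4: preds {B2,B3}: {B0,B2} ∩ {B0,B2,B3} = {B0,B2}; idom=B2
  B5: preds {B2,B3,B4}: {B0,B2} ∩ {B0,B2,B3} ∩ {B0,B2,B4} = {B0,B2}; idom=B2

idom(B5) = B2

Answer: B2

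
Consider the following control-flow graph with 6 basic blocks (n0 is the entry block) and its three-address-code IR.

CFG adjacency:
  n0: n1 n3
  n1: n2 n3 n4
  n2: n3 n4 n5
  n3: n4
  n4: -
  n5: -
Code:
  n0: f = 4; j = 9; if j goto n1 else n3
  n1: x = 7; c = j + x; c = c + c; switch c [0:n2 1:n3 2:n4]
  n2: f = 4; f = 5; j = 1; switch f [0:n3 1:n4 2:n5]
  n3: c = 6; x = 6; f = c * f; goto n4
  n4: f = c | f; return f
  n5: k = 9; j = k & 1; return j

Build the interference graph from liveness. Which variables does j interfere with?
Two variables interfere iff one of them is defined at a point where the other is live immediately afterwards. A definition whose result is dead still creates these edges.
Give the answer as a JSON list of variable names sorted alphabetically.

Per-block:
  n0: def={f,j} ue=∅
  n1: def={c,x} ue={j}
  n2: def={f,j} ue=∅
  n3: def={c,f,x} ue={f}
  n4: def={f} ue={c,f}
  n5: def={j,k} ue=∅

Backward fixpoint:
  n0: in=∅ out={f,j}
  n1: in={f,j} out={c,f}
  n2: in={c} out={c,f}
  n3: in={f} out={c,f}
  n4: in={c,f} out=∅
  n5: in=∅ out=∅

Conflict graph:
  c: {f,j,x}
  f: {c,j,x}
  j: {c,f,x}
  k: ∅
  x: {c,f,j}

N(j) = ["c", "f", "x"]

Answer: ["c", "f", "x"]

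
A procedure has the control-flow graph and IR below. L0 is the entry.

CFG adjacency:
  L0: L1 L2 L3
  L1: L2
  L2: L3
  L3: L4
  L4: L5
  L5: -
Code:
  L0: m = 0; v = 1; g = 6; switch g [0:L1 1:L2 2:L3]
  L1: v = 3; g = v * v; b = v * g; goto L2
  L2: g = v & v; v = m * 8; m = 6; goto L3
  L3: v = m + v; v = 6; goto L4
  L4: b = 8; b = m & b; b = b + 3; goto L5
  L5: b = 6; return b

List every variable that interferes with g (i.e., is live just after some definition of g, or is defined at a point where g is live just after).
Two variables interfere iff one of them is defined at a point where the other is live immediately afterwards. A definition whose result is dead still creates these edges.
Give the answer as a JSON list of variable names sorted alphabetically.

Answer: ["m", "v"]

Analysis:
Block summaries:
  L0 def {g,m,v} use ∅
  L1 def {b,g,v} use ∅
  L2 def {g,m,v} use {m,v}
  L3 def {v} use {m,v}
  L4 def {b} use {m}
  L5 def {b} use ∅

Backward fixpoint:
  L0 li=∅ lo={m,v}
  L1 li={m} lo={m,v}
  L2 li={m,v} lo={m,v}
  L3 li={m,v} lo={m}
  L4 li={m} lo=∅
  L5 li=∅ lo=∅

Conflict graph:
  b: {m,v}
  g: {m,v}
  m: {b,g,v}
  v: {b,g,m}

N(g) = ["m", "v"]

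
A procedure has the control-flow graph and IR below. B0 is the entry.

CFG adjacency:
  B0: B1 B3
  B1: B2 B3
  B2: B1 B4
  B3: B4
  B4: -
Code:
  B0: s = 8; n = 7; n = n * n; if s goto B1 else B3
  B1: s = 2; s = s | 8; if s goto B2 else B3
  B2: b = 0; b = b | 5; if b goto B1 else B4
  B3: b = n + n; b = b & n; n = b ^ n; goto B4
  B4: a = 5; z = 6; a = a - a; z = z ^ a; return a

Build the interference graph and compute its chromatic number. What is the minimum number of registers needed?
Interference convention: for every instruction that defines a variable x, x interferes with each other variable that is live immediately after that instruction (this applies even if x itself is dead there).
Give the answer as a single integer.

Per-block:
  B0 def {n,s} use ∅
  B1 def {s} use ∅
  B2 def {b} use ∅
  B3 def {b,n} use {n}
  B4 def {a,z} use ∅

Backward fixpoint:
  B0: in=∅ out={n}
  B1: in={n} out={n}
  B2: in={n} out={n}
  B3: in={n} out=∅
  B4: in=∅ out=∅

Interfere edges:
  a↔{z}
  b↔{n}
  n↔{b,s}
  s↔{n}
  z↔{a}

Chromatic number:
  clique {a,z} ⇒ need ≥ 2
  2-colouring: R0={a,n}  R1={b,s,z}
  χ = 2

Answer: 2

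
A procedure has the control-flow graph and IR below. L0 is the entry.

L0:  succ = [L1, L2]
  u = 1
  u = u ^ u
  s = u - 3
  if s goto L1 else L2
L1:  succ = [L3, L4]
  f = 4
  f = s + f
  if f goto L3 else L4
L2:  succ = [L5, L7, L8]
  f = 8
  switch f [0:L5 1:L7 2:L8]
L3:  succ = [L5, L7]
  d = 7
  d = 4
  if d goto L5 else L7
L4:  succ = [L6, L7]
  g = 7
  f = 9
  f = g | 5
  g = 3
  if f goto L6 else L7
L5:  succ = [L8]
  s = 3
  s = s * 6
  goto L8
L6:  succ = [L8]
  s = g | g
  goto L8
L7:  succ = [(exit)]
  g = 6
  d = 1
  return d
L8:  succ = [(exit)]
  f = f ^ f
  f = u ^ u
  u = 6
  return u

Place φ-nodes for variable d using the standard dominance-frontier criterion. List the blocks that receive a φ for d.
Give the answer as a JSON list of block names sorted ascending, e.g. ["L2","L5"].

idom tree: L1←L0 L2←L0 L3←L1 L4←L1 L5←L0 L6←L4 L7←L0 L8←L0
Dom∩ at merges:
  L5: preds {L2,L3}: {L0,L2} ∩ {L0,L1,L3} = {L0}; idom=L0
  L7: preds {L2,L3,L4}: {L0,L2} ∩ {L0,L1,L3} ∩ {L0,L1,L4} = {L0}; idom=L0
  L8: preds {L2,L5,L6}: {L0,L2} ∩ {L0,L5} ∩ {L0,L1,L4,L6} = {L0}; idom=L0

DF derivation:
  L5←L2: walk L2 to L0
  L5←L3: walk L3→L1 to L0
  L7←L2: walk L2 to L0
  L7←L3: walk L3→L1 to L0
  L7←L4: walk L4→L1 to L0
  L8←L2: walk L2 to L0
  L8←L5: walk L5 to L0
  L8←L6: walk L6→L4→L1 to L0
  L0: DF=∅
  L1: DF={L5,L7,L8}
  L2: DF={L5,L7,L8}
  L3: DF={L5,L7}
  L4: DF={L7,L8}
  L5: DF={L8}
  L6: DF={L8}
  L7: DF=∅
  L8: DF=∅

φ for d: defs {L3,L7}
  DF⁺ = {L5,L7,L8}

Answer: ["L5", "L7", "L8"]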